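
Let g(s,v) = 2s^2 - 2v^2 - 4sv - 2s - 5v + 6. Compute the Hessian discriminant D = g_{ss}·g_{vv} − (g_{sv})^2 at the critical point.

-32

∂g/∂s = 4s - 4v - 2 = 0 and ∂g/∂v = -4s - 4v - 5 = 0, so (s, v) = (-3/8, -7/8).
The Hessian has g_{ss} = 4, g_{vv} = -4, g_{sv} = -4, giving D = -32 < 0, so the point is a saddle point.
D = (4)·(-4) − (-4)^2 = -32.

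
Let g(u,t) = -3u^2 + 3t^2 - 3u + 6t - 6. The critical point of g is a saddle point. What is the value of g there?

∂g/∂u = -6u - 3 = 0 and ∂g/∂t = 6t + 6 = 0, so (u, t) = (-1/2, -1).
The Hessian has g_{uu} = -6, g_{tt} = 6, g_{ut} = 0, giving D = -36 < 0, so the point is a saddle point.
g(-1/2, -1) = -33/4.

-33/4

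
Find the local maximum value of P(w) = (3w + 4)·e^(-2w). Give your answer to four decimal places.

P'(w) = 3·e^(-2w) + (3w + 4)·(-2)·e^(-2w) = (-6w - 5)·e^(-2w). Since e^(-2w) > 0, the only critical point is w = -5/6.
P''(-5/6) has the same sign as -6 < 0, so this is a local maximum.
P(-5/6) = (3/2)·e^(5/3) ≈ 7.9417.

7.9417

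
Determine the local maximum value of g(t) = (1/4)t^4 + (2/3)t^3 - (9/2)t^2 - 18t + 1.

53/3

Critical points: g'(t) = t^3 + 2t^2 - 9t - 18 vanishes at t = -3, -2, 3.
Second-derivative test with g''(t) = 3t^2 + 4t - 9: g''(-3) = 6 > 0 ⇒ local minimum; g''(-2) = -5 < 0 ⇒ local maximum; g''(3) = 30 > 0 ⇒ local minimum.
Thus g has its local maximum at t = -2, with value 53/3.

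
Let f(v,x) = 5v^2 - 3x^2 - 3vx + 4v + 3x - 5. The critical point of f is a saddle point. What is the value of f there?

-104/23

∂f/∂v = 10v - 3x + 4 = 0 and ∂f/∂x = -3v - 6x + 3 = 0, so (v, x) = (-5/23, 14/23).
The Hessian has f_{vv} = 10, f_{xx} = -6, f_{vx} = -3, giving D = -69 < 0, so the point is a saddle point.
f(-5/23, 14/23) = -104/23.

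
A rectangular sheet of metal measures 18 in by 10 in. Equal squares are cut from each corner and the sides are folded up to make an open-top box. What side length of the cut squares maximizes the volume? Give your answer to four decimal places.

With cut size x, the volume is V(x) = x(18 − 2x)(10 − 2x) for 0 < x < 5.
V'(x) = 12x^2 − 112x + 180. Setting V'(x) = 0 gives x ≈ 2.0633 (the root in (0, 5)).
V''(x) = 24x − 112 is negative there, so this is the maximum; V ≈ 168.1260.

2.0633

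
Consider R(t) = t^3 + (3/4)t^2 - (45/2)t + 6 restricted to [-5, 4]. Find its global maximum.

R'(t) = 3t^2 + (3/2)t - 45/2, which vanishes at t = -3 and t = 5/2.
Evaluating at the critical points and endpoints: R(-5) = 49/4,  R(-3) = 213/4,  R(5/2) = -479/16,  R(4) = -8.
So the maximum is R(-3) = 213/4.

213/4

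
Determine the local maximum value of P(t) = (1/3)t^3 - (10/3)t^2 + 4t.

104/81

P'(t) = t^2 - (20/3)t + 4. Setting P'(t) = 0 gives t ∈ {2/3, 6}.
Second-derivative test with P''(t) = 2t - 20/3: P''(2/3) = -16/3 < 0 ⇒ local maximum; P''(6) = 16/3 > 0 ⇒ local minimum.
The local maximum is P(2/3) = 104/81.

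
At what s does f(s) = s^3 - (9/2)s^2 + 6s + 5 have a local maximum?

1

Critical points: f'(s) = 3s^2 - 9s + 6 vanishes at s = 1, 2.
Second-derivative test with f''(s) = 6s - 9: f''(1) = -3 < 0 ⇒ local maximum; f''(2) = 3 > 0 ⇒ local minimum.
Thus f has its local maximum at s = 1, with value 15/2.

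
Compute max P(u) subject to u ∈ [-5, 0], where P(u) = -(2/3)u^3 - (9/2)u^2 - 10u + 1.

Differentiating, P'(u) = -2u^2 - 9u - 10; which vanishes at u = -5/2 and u = -2.
Evaluating at the critical points and endpoints: P(-5) = 131/6; P(-5/2) = 199/24; P(-2) = 25/3; P(0) = 1.
Hence the absolute maximum is 131/6 at u = -5.

131/6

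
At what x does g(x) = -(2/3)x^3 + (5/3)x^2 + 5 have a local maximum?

Critical points: g'(x) = -2x^2 + (10/3)x vanishes at x = 0, 5/3.
g''(x) = -4x + 10/3. g''(0) = 10/3 > 0 ⇒ local minimum; g''(5/3) = -10/3 < 0 ⇒ local maximum.
So the local maximum value is g(5/3) = 530/81.

5/3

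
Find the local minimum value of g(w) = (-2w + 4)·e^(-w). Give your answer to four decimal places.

Differentiating with the product rule gives g'(w) = (2w - 6)·e^(-w). Since e^(-w) > 0, the only critical point is w = 3.
g''(3) has the same sign as 2 > 0, so this is a local minimum.
g(3) = (-2)·e^(-3) ≈ -0.0996.

-0.0996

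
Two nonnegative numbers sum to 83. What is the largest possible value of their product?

With x + y = 83, the product is P(x) = x(83 − x).
P'(x) = 83 − 2x = 0 gives x = 83/2; P'' = −2 < 0, so this is the maximum.
P = 83/2·83/2 = 6889/4.

6889/4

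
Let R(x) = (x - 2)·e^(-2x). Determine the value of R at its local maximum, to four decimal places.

By the product rule, R'(x) = (-2x + 5)·e^(-2x). Since e^(-2x) > 0, the only critical point is x = 5/2.
R''(5/2) has the same sign as -2 < 0, so this is a local maximum.
R(5/2) = (1/2)·e^(-5) ≈ 0.0034.

0.0034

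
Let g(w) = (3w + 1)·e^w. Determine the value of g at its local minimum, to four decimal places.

-0.7908

g'(w) = 3·e^w + (3w + 1)·1·e^w = (3w + 4)·e^w. Since e^w > 0, the only critical point is w = -4/3.
g''(-4/3) has the same sign as 3 > 0, so this is a local minimum.
g(-4/3) = (-3)·e^(-4/3) ≈ -0.7908.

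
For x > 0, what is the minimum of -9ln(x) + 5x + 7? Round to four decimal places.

P'(x) = -9/x + 5 = 0 gives x = 9/5.
P''(x) = 9/x², which is positive for x > 0, so this is a local minimum.
P(9/5) = -9·ln(9/5) + 9 + 7 ≈ 10.7099.

10.7099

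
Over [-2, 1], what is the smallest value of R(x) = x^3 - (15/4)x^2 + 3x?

-29

Differentiating, R'(x) = 3x^2 - (15/2)x + 3; whose only zero in [-2, 1] is x = 1/2.
Candidates: R(-2) = -29; R(1/2) = 11/16; R(1) = 1/4.
The minimum over the interval is -29, attained at x = -2.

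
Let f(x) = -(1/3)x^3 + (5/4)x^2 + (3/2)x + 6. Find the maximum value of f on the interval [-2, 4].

51/4

The derivative is -x^2 + (5/2)x + 3/2, which vanishes at x = -1/2 and x = 3.
Candidates: f(-2) = 32/3; f(-1/2) = 269/48; f(3) = 51/4; f(4) = 32/3.
Hence the absolute maximum is 51/4 at x = 3.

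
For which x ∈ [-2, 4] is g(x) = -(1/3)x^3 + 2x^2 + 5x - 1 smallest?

-1

The derivative is -x^2 + 4x + 5, whose only zero in [-2, 4] is x = -1.
Candidates: g(-2) = -1/3; g(-1) = -11/3; g(4) = 89/3.
The minimum over the interval is -11/3, attained at x = -1.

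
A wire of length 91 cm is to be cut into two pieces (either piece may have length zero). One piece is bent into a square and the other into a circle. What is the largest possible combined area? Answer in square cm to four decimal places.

658.9810

Let x be the length used for the square. Square side x/4; circle radius (91−x)/(2π).
A(x) = (x/4)² + π·((91−x)/(2π))² = x²/16 + (91−x)²/(4π) for 0 ≤ x ≤ 91. A'(x) = x/8 − (91−x)/(2π) = 0 gives x = 4·91/(π+4) ≈ 50.9690.
A'' > 0, so the interior critical point is a minimum; the maximum is at an endpoint. A(0) = 658.9810 and A(91) = 517.5625, so the largest area is 658.9810.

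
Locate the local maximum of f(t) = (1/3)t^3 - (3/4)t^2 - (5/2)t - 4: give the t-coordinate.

-1

f'(t) = t^2 - (3/2)t - 5/2. Setting f'(t) = 0 gives t ∈ {-1, 5/2}.
f''(t) = 2t - 3/2. f''(-1) = -7/2 < 0 ⇒ local maximum; f''(5/2) = 7/2 > 0 ⇒ local minimum.
Thus f has its local maximum at t = -1, with value -31/12.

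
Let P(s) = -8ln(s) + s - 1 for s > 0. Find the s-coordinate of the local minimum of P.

8

P'(s) = -8/s + 1 = 0 gives s = 8.
P''(s) = 8/s², which is positive for s > 0, so this is a local minimum.
P(8) = -8·ln(8) + 8 - 1 ≈ -9.6355.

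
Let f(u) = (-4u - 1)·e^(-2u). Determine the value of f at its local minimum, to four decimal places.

By the product rule, f'(u) = (8u - 2)·e^(-2u). Since e^(-2u) > 0, the only critical point is u = 1/4.
f''(1/4) has the same sign as 8 > 0, so this is a local minimum.
f(1/4) = (-2)·e^(-1/2) ≈ -1.2131.

-1.2131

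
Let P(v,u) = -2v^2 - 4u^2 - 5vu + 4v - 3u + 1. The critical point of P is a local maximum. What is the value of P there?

∂P/∂v = -4v - 5u + 4 = 0 and ∂P/∂u = -5v - 8u - 3 = 0, so (v, u) = (47/7, -32/7).
The Hessian has P_{vv} = -4, P_{uu} = -8, P_{vu} = -5, giving D = 7 > 0 with P_{vv} < 0, so the point is a local maximum.
P(47/7, -32/7) = 149/7.

149/7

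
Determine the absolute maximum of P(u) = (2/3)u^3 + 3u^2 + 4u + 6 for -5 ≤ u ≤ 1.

41/3

The derivative is 2u^2 + 6u + 4, which vanishes at u = -2 and u = -1.
Candidates: P(-5) = -67/3, P(-2) = 14/3, P(-1) = 13/3, P(1) = 41/3.
So the maximum is P(1) = 41/3.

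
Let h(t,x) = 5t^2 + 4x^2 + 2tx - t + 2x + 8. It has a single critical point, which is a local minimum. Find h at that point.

∂h/∂t = 10t + 2x - 1 = 0 and ∂h/∂x = 2t + 8x + 2 = 0, so (t, x) = (3/19, -11/38).
The Hessian has h_{tt} = 10, h_{xx} = 8, h_{tx} = 2, giving D = 76 > 0 with h_{tt} > 0, so the point is a local minimum.
h(3/19, -11/38) = 145/19.

145/19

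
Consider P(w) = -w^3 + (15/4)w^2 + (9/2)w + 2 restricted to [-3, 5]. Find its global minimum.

-27/4

Differentiating, P'(w) = -3w^2 + (15/2)w + 9/2; which vanishes at w = -1/2 and w = 3.
Evaluating at the critical points and endpoints: P(-3) = 197/4, P(-1/2) = 13/16, P(3) = 89/4, P(5) = -27/4.
The minimum over the interval is -27/4, attained at w = 5.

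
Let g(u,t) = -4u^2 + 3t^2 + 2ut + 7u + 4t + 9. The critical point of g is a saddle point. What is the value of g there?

495/52

∂g/∂u = -8u + 2t + 7 = 0 and ∂g/∂t = 2u + 6t + 4 = 0, so (u, t) = (17/26, -23/26).
The Hessian has g_{uu} = -8, g_{tt} = 6, g_{ut} = 2, giving D = -52 < 0, so the point is a saddle point.
g(17/26, -23/26) = 495/52.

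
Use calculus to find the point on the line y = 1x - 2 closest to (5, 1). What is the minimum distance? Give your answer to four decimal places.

1.4142

Minimize D(x)^2 = (x - 5)^2 + (x - 3)^2.
d/dx[D^2] = 2(x - 5) + 2·1·(x - 3) = 0 ⇒ x = 4.
Then y = 2 and the distance is √(2) ≈ 1.4142.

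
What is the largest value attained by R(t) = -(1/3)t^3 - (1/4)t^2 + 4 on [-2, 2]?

The derivative is -t^2 - (1/2)t, which vanishes at t = -1/2 and t = 0.
Candidates: R(-2) = 17/3; R(-1/2) = 191/48; R(0) = 4; R(2) = 1/3.
The maximum over the interval is 17/3, attained at t = -2.

17/3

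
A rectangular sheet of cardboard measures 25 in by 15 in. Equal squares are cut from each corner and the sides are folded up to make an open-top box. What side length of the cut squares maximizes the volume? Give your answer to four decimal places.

3.0343

With cut size x, the volume is V(x) = x(25 − 2x)(15 − 2x) for 0 < x < 7.5.
V'(x) = 12x^2 − 160x + 375. Setting V'(x) = 0 gives x ≈ 3.0343 (the root in (0, 7.5)).
V''(x) = 24x − 160 is negative there, so this is the maximum; V ≈ 513.0513.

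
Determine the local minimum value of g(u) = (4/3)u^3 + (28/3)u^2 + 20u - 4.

Critical points: g'(u) = 4u^2 + (56/3)u + 20 vanishes at u = -3, -5/3.
Since g''(u) = 8u + 56/3, we get g''(-3) = -16/3 < 0 ⇒ local maximum; g''(-5/3) = 16/3 > 0 ⇒ local minimum.
So the local minimum value is g(-5/3) = -1424/81.

-1424/81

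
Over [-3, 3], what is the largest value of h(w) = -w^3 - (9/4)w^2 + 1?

Differentiating, h'(w) = -3w^2 - (9/2)w; which vanishes at w = -3/2 and w = 0.
Candidates: h(-3) = 31/4, h(-3/2) = -11/16, h(0) = 1, h(3) = -185/4.
Hence the absolute maximum is 31/4 at w = -3.

31/4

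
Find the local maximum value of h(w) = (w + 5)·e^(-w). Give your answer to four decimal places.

h'(w) = 1·e^(-w) + (w + 5)·(-1)·e^(-w) = (-w - 4)·e^(-w). Since e^(-w) > 0, the only critical point is w = -4.
h''(-4) has the same sign as -1 < 0, so this is a local maximum.
h(-4) = (1)·e^(4) ≈ 54.5982.

54.5982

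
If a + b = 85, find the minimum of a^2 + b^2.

With a + b = 85, a^2 + b^2 = a^2 + (85 − a)^2.
The derivative 2a − 2(85 − a) = 4a − 170 vanishes at a = 85/2; second derivative 4 > 0, a minimum.
The minimum is 2·(85/2)^2 = 7225/2.

7225/2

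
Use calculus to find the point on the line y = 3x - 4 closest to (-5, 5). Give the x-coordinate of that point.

11/5

Minimize D(x)^2 = (x + 5)^2 + (3x - 9)^2.
d/dx[D^2] = 2(x + 5) + 2·3·(3x - 9) = 0 ⇒ x = 11/5.
Then y = 13/5 and the distance is √(288/5) ≈ 7.5895.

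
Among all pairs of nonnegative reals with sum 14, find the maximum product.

With x + y = 14, the product is P(x) = x(14 − x).
P'(x) = 14 − 2x = 0 gives x = 7; P'' = −2 < 0, so this is the maximum.
P = 7·7 = 49.

49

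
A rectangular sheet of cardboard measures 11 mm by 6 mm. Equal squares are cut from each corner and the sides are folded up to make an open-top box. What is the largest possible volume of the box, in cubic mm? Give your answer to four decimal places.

37.1883

With cut size x, the volume is V(x) = x(11 − 2x)(6 − 2x) for 0 < x < 3.
V'(x) = 12x^2 − 68x + 66. Setting V'(x) = 0 gives x ≈ 1.2434 (the root in (0, 3)).
V''(x) = 24x − 68 is negative there, so this is the maximum; V ≈ 37.1883.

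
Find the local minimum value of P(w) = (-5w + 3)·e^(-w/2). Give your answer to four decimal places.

Differentiating with the product rule gives P'(w) = ((5/2)w - 13/2)·e^(-w/2). Since e^(-w/2) > 0, the only critical point is w = 13/5.
P''(13/5) has the same sign as 5/2 > 0, so this is a local minimum.
P(13/5) = (-10)·e^(-13/10) ≈ -2.7253.

-2.7253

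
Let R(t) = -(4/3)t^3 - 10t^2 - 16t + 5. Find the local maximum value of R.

37/3

R'(t) = -4t^2 - 20t - 16. Setting R'(t) = 0 gives t ∈ {-4, -1}.
Second-derivative test with R''(t) = -8t - 20: R''(-4) = 12 > 0 ⇒ local minimum; R''(-1) = -12 < 0 ⇒ local maximum.
Thus R has its local maximum at t = -1, with value 37/3.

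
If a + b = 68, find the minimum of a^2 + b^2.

With a + b = 68, a^2 + b^2 = a^2 + (68 − a)^2.
The derivative 2a − 2(68 − a) = 4a − 136 vanishes at a = 34; second derivative 4 > 0, a minimum.
The minimum is 2·(34)^2 = 2312.

2312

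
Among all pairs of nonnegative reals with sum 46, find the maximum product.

With x + y = 46, the product is P(x) = x(46 − x).
P'(x) = 46 − 2x = 0 gives x = 23; P'' = −2 < 0, so this is the maximum.
P = 23·23 = 529.

529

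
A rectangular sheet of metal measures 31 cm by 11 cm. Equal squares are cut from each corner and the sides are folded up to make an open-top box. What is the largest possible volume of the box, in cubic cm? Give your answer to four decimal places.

390.0739

With cut size x, the volume is V(x) = x(31 − 2x)(11 − 2x) for 0 < x < 5.5.
V'(x) = 12x^2 − 168x + 341. Setting V'(x) = 0 gives x ≈ 2.4631 (the root in (0, 5.5)).
V''(x) = 24x − 168 is negative there, so this is the maximum; V ≈ 390.0739.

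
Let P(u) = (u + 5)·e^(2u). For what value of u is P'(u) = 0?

-11/2

By the product rule, P'(u) = (2u + 11)·e^(2u). Since e^(2u) > 0, the only critical point is u = -11/2.
P''(-11/2) has the same sign as 2 > 0, so this is a local minimum.
P(-11/2) = (-1/2)·e^(-11) ≈ -0.0000.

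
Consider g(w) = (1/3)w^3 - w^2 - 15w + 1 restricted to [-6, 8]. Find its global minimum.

g'(w) = w^2 - 2w - 15, which vanishes at w = -3 and w = 5.
Compare values at every candidate in [-6, 8]: g(-6) = -17; g(-3) = 28; g(5) = -172/3; g(8) = -37/3.
So the minimum is g(5) = -172/3.

-172/3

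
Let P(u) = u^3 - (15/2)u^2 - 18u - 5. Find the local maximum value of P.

Critical points: P'(u) = 3u^2 - 15u - 18 vanishes at u = -1, 6.
Since P''(u) = 6u - 15, we get P''(-1) = -21 < 0 ⇒ local maximum; P''(6) = 21 > 0 ⇒ local minimum.
Thus P has its local maximum at u = -1, with value 9/2.

9/2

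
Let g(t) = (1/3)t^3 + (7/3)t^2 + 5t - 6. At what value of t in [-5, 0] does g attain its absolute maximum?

0

Differentiating, g'(t) = t^2 + (14/3)t + 5; which vanishes at t = -3 and t = -5/3.
Candidates: g(-5) = -43/3, g(-3) = -9, g(-5/3) = -761/81, g(0) = -6.
The maximum over the interval is -6, attained at t = 0.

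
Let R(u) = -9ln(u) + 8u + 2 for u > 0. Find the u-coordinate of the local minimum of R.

R'(u) = -9/u + 8 = 0 gives u = 9/8.
R''(u) = 9/u², which is positive for u > 0, so this is a local minimum.
R(9/8) = -9·ln(9/8) + 9 + 2 ≈ 9.9400.

9/8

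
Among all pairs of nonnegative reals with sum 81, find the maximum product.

6561/4

With x + y = 81, the product is P(x) = x(81 − x).
P'(x) = 81 − 2x = 0 gives x = 81/2; P'' = −2 < 0, so this is the maximum.
P = 81/2·81/2 = 6561/4.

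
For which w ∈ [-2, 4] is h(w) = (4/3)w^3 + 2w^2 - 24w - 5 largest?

h'(w) = 4w^2 + 4w - 24, whose only zero in [-2, 4] is w = 2.
Evaluating at the critical points and endpoints: h(-2) = 121/3,  h(2) = -103/3,  h(4) = 49/3.
The maximum over the interval is 121/3, attained at w = -2.

-2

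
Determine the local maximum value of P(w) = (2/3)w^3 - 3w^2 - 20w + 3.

Critical points: P'(w) = 2w^2 - 6w - 20 vanishes at w = -2, 5.
Since P''(w) = 4w - 6, we get P''(-2) = -14 < 0 ⇒ local maximum; P''(5) = 14 > 0 ⇒ local minimum.
Thus P has its local maximum at w = -2, with value 77/3.

77/3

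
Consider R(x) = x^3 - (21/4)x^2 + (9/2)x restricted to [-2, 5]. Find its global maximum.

65/4

The derivative is 3x^2 - (21/2)x + 9/2, which vanishes at x = 1/2 and x = 3.
Evaluating at the critical points and endpoints: R(-2) = -38; R(1/2) = 17/16; R(3) = -27/4; R(5) = 65/4.
So the maximum is R(5) = 65/4.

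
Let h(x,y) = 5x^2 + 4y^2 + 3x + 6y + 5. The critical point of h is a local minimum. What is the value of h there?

∂h/∂x = 10x + 3 = 0 and ∂h/∂y = 8y + 6 = 0, so (x, y) = (-3/10, -3/4).
The Hessian has h_{xx} = 10, h_{yy} = 8, h_{xy} = 0, giving D = 80 > 0 with h_{xx} > 0, so the point is a local minimum.
h(-3/10, -3/4) = 23/10.

23/10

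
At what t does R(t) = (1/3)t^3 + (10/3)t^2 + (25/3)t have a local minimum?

Critical points: R'(t) = t^2 + (20/3)t + 25/3 vanishes at t = -5, -5/3.
Second-derivative test with R''(t) = 2t + 20/3: R''(-5) = -10/3 < 0 ⇒ local maximum; R''(-5/3) = 10/3 > 0 ⇒ local minimum.
The local minimum is R(-5/3) = -500/81.

-5/3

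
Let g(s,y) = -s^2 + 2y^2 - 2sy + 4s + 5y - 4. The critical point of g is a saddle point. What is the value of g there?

∂g/∂s = -2s - 2y + 4 = 0 and ∂g/∂y = -2s + 4y + 5 = 0, so (s, y) = (13/6, -1/6).
The Hessian has g_{ss} = -2, g_{yy} = 4, g_{sy} = -2, giving D = -12 < 0, so the point is a saddle point.
g(13/6, -1/6) = -1/12.

-1/12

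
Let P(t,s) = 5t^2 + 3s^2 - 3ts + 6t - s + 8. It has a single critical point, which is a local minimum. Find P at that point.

313/51

∂P/∂t = 10t - 3s + 6 = 0 and ∂P/∂s = -3t + 6s - 1 = 0, so (t, s) = (-11/17, -8/51).
The Hessian has P_{tt} = 10, P_{ss} = 6, P_{ts} = -3, giving D = 51 > 0 with P_{tt} > 0, so the point is a local minimum.
P(-11/17, -8/51) = 313/51.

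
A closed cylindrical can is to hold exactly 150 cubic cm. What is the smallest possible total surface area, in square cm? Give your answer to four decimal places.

With radius r and height h, πr²h = 150 so h = 150/(πr²), and S(r) = 2πr² + 2πrh = 2πr² + 2·150/r.
S'(r) = 4πr − 2·150/r² = 0 ⇒ r³ = 150/(2π), so r ≈ 2.8794 and h = 2r ≈ 5.7588.
S''(r) = 4π + 4·150/r³ > 0, so this is the minimum; S ≈ 156.2819.

156.2819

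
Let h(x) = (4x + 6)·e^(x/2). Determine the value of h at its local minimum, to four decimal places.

-1.3902

h'(x) = 4·e^(x/2) + (4x + 6)·(1/2)·e^(x/2) = (2x + 7)·e^(x/2). Since e^(x/2) > 0, the only critical point is x = -7/2.
h''(-7/2) has the same sign as 2 > 0, so this is a local minimum.
h(-7/2) = (-8)·e^(-7/4) ≈ -1.3902.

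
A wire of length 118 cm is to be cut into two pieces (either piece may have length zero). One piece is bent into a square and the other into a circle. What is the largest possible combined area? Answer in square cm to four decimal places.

Let x be the length used for the square. Square side x/4; circle radius (118−x)/(2π).
A(x) = (x/4)² + π·((118−x)/(2π))² = x²/16 + (118−x)²/(4π) for 0 ≤ x ≤ 118. A'(x) = x/8 − (118−x)/(2π) = 0 gives x = 4·118/(π+4) ≈ 66.0917.
A'' > 0, so the interior critical point is a minimum; the maximum is at an endpoint. A(0) = 1108.0367 and A(118) = 870.2500, so the largest area is 1108.0367.

1108.0367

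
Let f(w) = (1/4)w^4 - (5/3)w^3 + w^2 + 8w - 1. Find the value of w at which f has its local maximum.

f'(w) = w^3 - 5w^2 + 2w + 8 = 0 at w = -1, 2, 4.
Since f''(w) = 3w^2 - 10w + 2, we get f''(-1) = 15 > 0 ⇒ local minimum; f''(2) = -6 < 0 ⇒ local maximum; f''(4) = 10 > 0 ⇒ local minimum.
Thus f has its local maximum at w = 2, with value 29/3.

2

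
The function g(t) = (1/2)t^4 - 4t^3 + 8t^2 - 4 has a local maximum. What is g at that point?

4

g'(t) = 2t^3 - 12t^2 + 16t. Setting g'(t) = 0 gives t ∈ {0, 2, 4}.
Second-derivative test with g''(t) = 6t^2 - 24t + 16: g''(0) = 16 > 0 ⇒ local minimum; g''(2) = -8 < 0 ⇒ local maximum; g''(4) = 16 > 0 ⇒ local minimum.
Thus g has its local maximum at t = 2, with value 4.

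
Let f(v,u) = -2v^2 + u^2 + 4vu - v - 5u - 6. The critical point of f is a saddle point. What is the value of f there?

∂f/∂v = -4v + 4u - 1 = 0 and ∂f/∂u = 4v + 2u - 5 = 0, so (v, u) = (3/4, 1).
The Hessian has f_{vv} = -4, f_{uu} = 2, f_{vu} = 4, giving D = -24 < 0, so the point is a saddle point.
f(3/4, 1) = -71/8.

-71/8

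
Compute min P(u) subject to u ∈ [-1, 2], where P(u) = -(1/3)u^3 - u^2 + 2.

-14/3

The derivative is -u^2 - 2u, whose only zero in [-1, 2] is u = 0.
Compare values at every candidate in [-1, 2]: P(-1) = 4/3, P(0) = 2, P(2) = -14/3.
The minimum over the interval is -14/3, attained at u = 2.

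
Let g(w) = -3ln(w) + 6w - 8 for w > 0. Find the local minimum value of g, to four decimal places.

g'(w) = -3/w + 6 = 0 gives w = 1/2.
g''(w) = 3/w², which is positive for w > 0, so this is a local minimum.
g(1/2) = -3·ln(1/2) + 3 - 8 ≈ -2.9206.

-2.9206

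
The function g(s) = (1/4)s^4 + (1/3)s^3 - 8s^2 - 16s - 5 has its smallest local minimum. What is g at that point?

-335/3

Critical points: g'(s) = s^3 + s^2 - 16s - 16 vanishes at s = -4, -1, 4.
Second-derivative test with g''(s) = 3s^2 + 2s - 16: g''(-4) = 24 > 0 ⇒ local minimum; g''(-1) = -15 < 0 ⇒ local maximum; g''(4) = 40 > 0 ⇒ local minimum.
Thus g has its smallest local minimum at s = 4, with value -335/3.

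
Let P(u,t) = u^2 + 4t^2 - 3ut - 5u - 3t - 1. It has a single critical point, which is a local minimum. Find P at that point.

-23

∂P/∂u = 2u - 3t - 5 = 0 and ∂P/∂t = -3u + 8t - 3 = 0, so (u, t) = (7, 3).
The Hessian has P_{uu} = 2, P_{tt} = 8, P_{ut} = -3, giving D = 7 > 0 with P_{uu} > 0, so the point is a local minimum.
P(7, 3) = -23.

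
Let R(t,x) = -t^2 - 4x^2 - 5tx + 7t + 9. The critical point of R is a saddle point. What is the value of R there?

∂R/∂t = -2t - 5x + 7 = 0 and ∂R/∂x = -5t - 8x = 0, so (t, x) = (-56/9, 35/9).
The Hessian has R_{tt} = -2, R_{xx} = -8, R_{tx} = -5, giving D = -9 < 0, so the point is a saddle point.
R(-56/9, 35/9) = -115/9.

-115/9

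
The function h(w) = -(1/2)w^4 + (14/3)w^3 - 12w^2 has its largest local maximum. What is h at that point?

h'(w) = -2w^3 + 14w^2 - 24w = 0 at w = 0, 3, 4.
h''(w) = -6w^2 + 28w - 24. h''(0) = -24 < 0 ⇒ local maximum; h''(3) = 6 > 0 ⇒ local minimum; h''(4) = -8 < 0 ⇒ local maximum.
So the largest local maximum value is h(0) = 0.

0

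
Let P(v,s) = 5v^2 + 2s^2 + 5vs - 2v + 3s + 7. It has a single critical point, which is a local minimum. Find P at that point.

∂P/∂v = 10v + 5s - 2 = 0 and ∂P/∂s = 5v + 4s + 3 = 0, so (v, s) = (23/15, -8/3).
The Hessian has P_{vv} = 10, P_{ss} = 4, P_{vs} = 5, giving D = 15 > 0 with P_{vv} > 0, so the point is a local minimum.
P(23/15, -8/3) = 22/15.

22/15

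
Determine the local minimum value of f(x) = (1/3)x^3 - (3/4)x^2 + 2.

Critical points: f'(x) = x^2 - (3/2)x vanishes at x = 0, 3/2.
Second-derivative test with f''(x) = 2x - 3/2: f''(0) = -3/2 < 0 ⇒ local maximum; f''(3/2) = 3/2 > 0 ⇒ local minimum.
Thus f has its local minimum at x = 3/2, with value 23/16.

23/16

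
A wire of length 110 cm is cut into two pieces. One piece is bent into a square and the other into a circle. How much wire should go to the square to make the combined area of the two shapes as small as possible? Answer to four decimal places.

61.6109

Let x be the length used for the square. Square side x/4; circle radius (110−x)/(2π).
A(x) = (x/4)² + π·((110−x)/(2π))² = x²/16 + (110−x)²/(4π) for 0 ≤ x ≤ 110. A'(x) = x/8 − (110−x)/(2π) = 0 gives x = 4·110/(π+4) ≈ 61.6109.
A'' = 1/8 + 1/(2π) > 0, so this gives the minimum combined area; x ≈ 61.6109 cm to the square.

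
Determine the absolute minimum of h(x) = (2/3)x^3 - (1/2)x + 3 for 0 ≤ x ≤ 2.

17/6

h'(x) = 2x^2 - 1/2, whose only zero in [0, 2] is x = 1/2.
Candidates: h(0) = 3, h(1/2) = 17/6, h(2) = 22/3.
So the minimum is h(1/2) = 17/6.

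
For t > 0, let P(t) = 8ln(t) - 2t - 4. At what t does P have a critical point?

4

P'(t) = 8/t − 2 = 0 gives t = 4.
P''(t) = -8/t², which is negative for t > 0, so this is a local maximum.
P(4) = 8·ln(4) - 8 - 4 ≈ -0.9096.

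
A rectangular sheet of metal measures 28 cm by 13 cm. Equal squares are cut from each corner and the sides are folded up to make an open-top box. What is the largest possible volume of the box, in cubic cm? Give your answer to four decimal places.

464.1345

With cut size x, the volume is V(x) = x(28 − 2x)(13 − 2x) for 0 < x < 6.5.
V'(x) = 12x^2 − 164x + 364. Setting V'(x) = 0 gives x ≈ 2.7884 (the root in (0, 6.5)).
V''(x) = 24x − 164 is negative there, so this is the maximum; V ≈ 464.1345.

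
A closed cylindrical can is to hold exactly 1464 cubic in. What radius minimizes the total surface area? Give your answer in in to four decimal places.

6.1535

With radius r and height h, πr²h = 1464 so h = 1464/(πr²), and S(r) = 2πr² + 2πrh = 2πr² + 2·1464/r.
S'(r) = 4πr − 2·1464/r² = 0 ⇒ r³ = 1464/(2π), so r ≈ 6.1535 and h = 2r ≈ 12.3069.
S''(r) = 4π + 4·1464/r³ > 0, so this is the minimum; S ≈ 713.7431.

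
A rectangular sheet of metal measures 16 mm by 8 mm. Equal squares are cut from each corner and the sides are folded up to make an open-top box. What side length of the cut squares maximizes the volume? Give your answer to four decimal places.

With cut size x, the volume is V(x) = x(16 − 2x)(8 − 2x) for 0 < x < 4.
V'(x) = 12x^2 − 96x + 128. Setting V'(x) = 0 gives x ≈ 1.6906 (the root in (0, 4)).
V''(x) = 24x − 96 is negative there, so this is the maximum; V ≈ 98.5344.

1.6906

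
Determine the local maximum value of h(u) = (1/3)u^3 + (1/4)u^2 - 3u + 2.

h'(u) = u^2 + (1/2)u - 3. Setting h'(u) = 0 gives u ∈ {-2, 3/2}.
Second-derivative test with h''(u) = 2u + 1/2: h''(-2) = -7/2 < 0 ⇒ local maximum; h''(3/2) = 7/2 > 0 ⇒ local minimum.
The local maximum is h(-2) = 19/3.

19/3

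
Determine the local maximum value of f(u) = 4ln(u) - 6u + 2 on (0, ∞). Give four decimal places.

-3.6219

f'(u) = 4/u − 6 = 0 gives u = 2/3.
f''(u) = -4/u², which is negative for u > 0, so this is a local maximum.
f(2/3) = 4·ln(2/3) - 4 + 2 ≈ -3.6219.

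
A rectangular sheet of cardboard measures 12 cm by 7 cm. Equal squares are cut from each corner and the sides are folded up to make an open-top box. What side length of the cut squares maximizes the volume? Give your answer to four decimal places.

1.4266

With cut size x, the volume is V(x) = x(12 − 2x)(7 − 2x) for 0 < x < 3.5.
V'(x) = 12x^2 − 76x + 84. Setting V'(x) = 0 gives x ≈ 1.4266 (the root in (0, 3.5)).
V''(x) = 24x − 76 is negative there, so this is the maximum; V ≈ 54.1109.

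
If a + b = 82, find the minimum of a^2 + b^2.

3362

With a + b = 82, a^2 + b^2 = a^2 + (82 − a)^2.
The derivative 2a − 2(82 − a) = 4a − 164 vanishes at a = 41; second derivative 4 > 0, a minimum.
The minimum is 2·(41)^2 = 3362.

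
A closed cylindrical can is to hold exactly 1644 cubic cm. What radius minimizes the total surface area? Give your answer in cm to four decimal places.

With radius r and height h, πr²h = 1644 so h = 1644/(πr²), and S(r) = 2πr² + 2πrh = 2πr² + 2·1644/r.
S'(r) = 4πr − 2·1644/r² = 0 ⇒ r³ = 1644/(2π), so r ≈ 6.3960 and h = 2r ≈ 12.7920.
S''(r) = 4π + 4·1644/r³ > 0, so this is the minimum; S ≈ 771.1090.

6.3960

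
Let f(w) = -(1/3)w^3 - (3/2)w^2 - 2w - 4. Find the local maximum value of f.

-19/6

Critical points: f'(w) = -w^2 - 3w - 2 vanishes at w = -2, -1.
f''(w) = -2w - 3. f''(-2) = 1 > 0 ⇒ local minimum; f''(-1) = -1 < 0 ⇒ local maximum.
So the local maximum value is f(-1) = -19/6.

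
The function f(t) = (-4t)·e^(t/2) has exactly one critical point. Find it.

-2

Differentiating with the product rule gives f'(t) = (-2t - 4)·e^(t/2). Since e^(t/2) > 0, the only critical point is t = -2.
f''(-2) has the same sign as -2 < 0, so this is a local maximum.
f(-2) = (8)·e^(-1) ≈ 2.9430.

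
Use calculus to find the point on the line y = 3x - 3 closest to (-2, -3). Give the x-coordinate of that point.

Minimize D(x)^2 = (x + 2)^2 + (3x)^2.
d/dx[D^2] = 2(x + 2) + 2·3·(3x) = 0 ⇒ x = -1/5.
Then y = -18/5 and the distance is √(18/5) ≈ 1.8974.

-1/5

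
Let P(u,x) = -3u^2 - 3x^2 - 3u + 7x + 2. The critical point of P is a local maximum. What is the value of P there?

∂P/∂u = -6u - 3 = 0 and ∂P/∂x = -6x + 7 = 0, so (u, x) = (-1/2, 7/6).
The Hessian has P_{uu} = -6, P_{xx} = -6, P_{ux} = 0, giving D = 36 > 0 with P_{uu} < 0, so the point is a local maximum.
P(-1/2, 7/6) = 41/6.

41/6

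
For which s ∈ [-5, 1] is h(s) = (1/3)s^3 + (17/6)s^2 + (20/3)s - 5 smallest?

Differentiating, h'(s) = s^2 + (17/3)s + 20/3; which vanishes at s = -4 and s = -5/3.
Evaluating at the critical points and endpoints: h(-5) = -55/6,  h(-4) = -23/3,  h(-5/3) = -1585/162,  h(1) = 29/6.
The minimum over the interval is -1585/162, attained at s = -5/3.

-5/3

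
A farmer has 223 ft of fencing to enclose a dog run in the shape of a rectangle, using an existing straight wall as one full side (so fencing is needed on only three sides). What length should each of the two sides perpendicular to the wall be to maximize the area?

Let the sides perpendicular to the wall have length x and the parallel side y, so 2x + y = 223 and the area is A = xy = x(223 − 2x).
A'(x) = 223 − 4x = 0 gives x = 223/4, and A''(x) = −4 < 0 confirms a maximum.
Then y = 223 − 2·223/4 = 223/2 and A = 49729/8.

223/4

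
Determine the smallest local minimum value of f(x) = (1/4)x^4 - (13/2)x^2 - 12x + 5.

-83

Critical points: f'(x) = x^3 - 13x - 12 vanishes at x = -3, -1, 4.
Second-derivative test with f''(x) = 3x^2 - 13: f''(-3) = 14 > 0 ⇒ local minimum; f''(-1) = -10 < 0 ⇒ local maximum; f''(4) = 35 > 0 ⇒ local minimum.
So the smallest local minimum value is f(4) = -83.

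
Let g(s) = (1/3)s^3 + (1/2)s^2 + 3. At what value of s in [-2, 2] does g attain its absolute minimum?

The derivative is s^2 + s, which vanishes at s = -1 and s = 0.
Compare values at every candidate in [-2, 2]: g(-2) = 7/3, g(-1) = 19/6, g(0) = 3, g(2) = 23/3.
The minimum over the interval is 7/3, attained at s = -2.

-2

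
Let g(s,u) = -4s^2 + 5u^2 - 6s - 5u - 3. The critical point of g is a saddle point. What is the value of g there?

∂g/∂s = -8s - 6 = 0 and ∂g/∂u = 10u - 5 = 0, so (s, u) = (-3/4, 1/2).
The Hessian has g_{ss} = -8, g_{uu} = 10, g_{su} = 0, giving D = -80 < 0, so the point is a saddle point.
g(-3/4, 1/2) = -2.

-2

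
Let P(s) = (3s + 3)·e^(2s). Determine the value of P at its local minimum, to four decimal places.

-0.0747

By the product rule, P'(s) = (6s + 9)·e^(2s). Since e^(2s) > 0, the only critical point is s = -3/2.
P''(-3/2) has the same sign as 6 > 0, so this is a local minimum.
P(-3/2) = (-3/2)·e^(-3) ≈ -0.0747.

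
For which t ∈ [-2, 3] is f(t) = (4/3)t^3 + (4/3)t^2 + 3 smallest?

f'(t) = 4t^2 + (8/3)t, which vanishes at t = -2/3 and t = 0.
Compare values at every candidate in [-2, 3]: f(-2) = -7/3,  f(-2/3) = 259/81,  f(0) = 3,  f(3) = 51.
Hence the absolute minimum is -7/3 at t = -2.

-2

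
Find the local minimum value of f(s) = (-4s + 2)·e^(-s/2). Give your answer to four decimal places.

-2.2920

By the product rule, f'(s) = (2s - 5)·e^(-s/2). Since e^(-s/2) > 0, the only critical point is s = 5/2.
f''(5/2) has the same sign as 2 > 0, so this is a local minimum.
f(5/2) = (-8)·e^(-5/4) ≈ -2.2920.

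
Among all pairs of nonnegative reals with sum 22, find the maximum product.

121

With x + y = 22, the product is P(x) = x(22 − x).
P'(x) = 22 − 2x = 0 gives x = 11; P'' = −2 < 0, so this is the maximum.
P = 11·11 = 121.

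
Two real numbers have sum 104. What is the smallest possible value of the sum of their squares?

With a + b = 104, a^2 + b^2 = a^2 + (104 − a)^2.
The derivative 2a − 2(104 − a) = 4a − 208 vanishes at a = 52; second derivative 4 > 0, a minimum.
The minimum is 2·(52)^2 = 5408.

5408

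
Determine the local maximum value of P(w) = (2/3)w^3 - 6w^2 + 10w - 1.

P'(w) = 2w^2 - 12w + 10. Setting P'(w) = 0 gives w ∈ {1, 5}.
Since P''(w) = 4w - 12, we get P''(1) = -8 < 0 ⇒ local maximum; P''(5) = 8 > 0 ⇒ local minimum.
So the local maximum value is P(1) = 11/3.

11/3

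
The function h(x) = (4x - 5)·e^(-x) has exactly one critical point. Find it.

9/4

Differentiating with the product rule gives h'(x) = (-4x + 9)·e^(-x). Since e^(-x) > 0, the only critical point is x = 9/4.
h''(9/4) has the same sign as -4 < 0, so this is a local maximum.
h(9/4) = (4)·e^(-9/4) ≈ 0.4216.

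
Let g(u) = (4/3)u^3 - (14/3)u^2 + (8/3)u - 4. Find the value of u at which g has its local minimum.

g'(u) = 4u^2 - (28/3)u + 8/3. Setting g'(u) = 0 gives u ∈ {1/3, 2}.
g''(u) = 8u - 28/3. g''(1/3) = -20/3 < 0 ⇒ local maximum; g''(2) = 20/3 > 0 ⇒ local minimum.
So the local minimum value is g(2) = -20/3.

2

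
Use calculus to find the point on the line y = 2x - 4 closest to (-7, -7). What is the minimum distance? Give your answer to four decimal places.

Minimize D(x)^2 = (x + 7)^2 + (2x + 3)^2.
d/dx[D^2] = 2(x + 7) + 2·2·(2x + 3) = 0 ⇒ x = -13/5.
Then y = -46/5 and the distance is √(121/5) ≈ 4.9193.

4.9193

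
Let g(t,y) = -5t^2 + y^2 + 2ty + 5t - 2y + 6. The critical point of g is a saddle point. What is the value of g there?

169/24

∂g/∂t = -10t + 2y + 5 = 0 and ∂g/∂y = 2t + 2y - 2 = 0, so (t, y) = (7/12, 5/12).
The Hessian has g_{tt} = -10, g_{yy} = 2, g_{ty} = 2, giving D = -24 < 0, so the point is a saddle point.
g(7/12, 5/12) = 169/24.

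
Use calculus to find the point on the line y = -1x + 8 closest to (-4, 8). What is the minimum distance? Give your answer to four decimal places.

2.8284

Minimize D(x)^2 = (x + 4)^2 + (-x)^2.
d/dx[D^2] = 2(x + 4) + 2·(-1)·(-x) = 0 ⇒ x = -2.
Then y = 10 and the distance is √(8) ≈ 2.8284.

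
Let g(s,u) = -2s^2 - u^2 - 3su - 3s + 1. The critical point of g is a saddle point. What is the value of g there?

-8

∂g/∂s = -4s - 3u - 3 = 0 and ∂g/∂u = -3s - 2u = 0, so (s, u) = (6, -9).
The Hessian has g_{ss} = -4, g_{uu} = -2, g_{su} = -3, giving D = -1 < 0, so the point is a saddle point.
g(6, -9) = -8.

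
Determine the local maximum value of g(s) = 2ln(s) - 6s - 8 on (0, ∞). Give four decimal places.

g'(s) = 2/s − 6 = 0 gives s = 1/3.
g''(s) = -2/s², which is negative for s > 0, so this is a local maximum.
g(1/3) = 2·ln(1/3) - 2 - 8 ≈ -12.1972.

-12.1972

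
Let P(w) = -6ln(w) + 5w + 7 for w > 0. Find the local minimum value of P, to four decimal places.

P'(w) = -6/w + 5 = 0 gives w = 6/5.
P''(w) = 6/w², which is positive for w > 0, so this is a local minimum.
P(6/5) = -6·ln(6/5) + 6 + 7 ≈ 11.9061.

11.9061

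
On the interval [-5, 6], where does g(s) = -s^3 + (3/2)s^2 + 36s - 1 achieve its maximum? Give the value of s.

g'(s) = -3s^2 + 3s + 36, which vanishes at s = -3 and s = 4.
Evaluating at the critical points and endpoints: g(-5) = -37/2,  g(-3) = -137/2,  g(4) = 103,  g(6) = 53.
So the maximum is g(4) = 103.

4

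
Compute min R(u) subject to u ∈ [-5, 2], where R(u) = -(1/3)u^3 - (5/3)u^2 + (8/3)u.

-16

Differentiating, R'(u) = -u^2 - (10/3)u + 8/3; which vanishes at u = -4 and u = 2/3.
Evaluating at the critical points and endpoints: R(-5) = -40/3,  R(-4) = -16,  R(2/3) = 76/81,  R(2) = -4.
Hence the absolute minimum is -16 at u = -4.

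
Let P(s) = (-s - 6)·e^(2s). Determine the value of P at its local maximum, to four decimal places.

By the product rule, P'(s) = (-2s - 13)·e^(2s). Since e^(2s) > 0, the only critical point is s = -13/2.
P''(-13/2) has the same sign as -2 < 0, so this is a local maximum.
P(-13/2) = (1/2)·e^(-13) ≈ 0.0000.

0.0000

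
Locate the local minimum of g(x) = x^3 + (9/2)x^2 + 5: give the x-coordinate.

g'(x) = 3x^2 + 9x. Setting g'(x) = 0 gives x ∈ {-3, 0}.
g''(x) = 6x + 9. g''(-3) = -9 < 0 ⇒ local maximum; g''(0) = 9 > 0 ⇒ local minimum.
The local minimum is g(0) = 5.

0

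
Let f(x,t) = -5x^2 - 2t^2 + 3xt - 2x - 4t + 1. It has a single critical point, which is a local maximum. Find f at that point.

∂f/∂x = -10x + 3t - 2 = 0 and ∂f/∂t = 3x - 4t - 4 = 0, so (x, t) = (-20/31, -46/31).
The Hessian has f_{xx} = -10, f_{tt} = -4, f_{xt} = 3, giving D = 31 > 0 with f_{xx} < 0, so the point is a local maximum.
f(-20/31, -46/31) = 143/31.

143/31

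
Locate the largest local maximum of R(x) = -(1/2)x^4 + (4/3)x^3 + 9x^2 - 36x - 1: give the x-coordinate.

R'(x) = -2x^3 + 4x^2 + 18x - 36 = 0 at x = -3, 2, 3.
Second-derivative test with R''(x) = -6x^2 + 8x + 18: R''(-3) = -60 < 0 ⇒ local maximum; R''(2) = 10 > 0 ⇒ local minimum; R''(3) = -12 < 0 ⇒ local maximum.
The largest local maximum is R(-3) = 223/2.

-3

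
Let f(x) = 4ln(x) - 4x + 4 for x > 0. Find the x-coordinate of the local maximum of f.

f'(x) = 4/x − 4 = 0 gives x = 1.
f''(x) = -4/x², which is negative for x > 0, so this is a local maximum.
f(1) = 4·ln(1) - 4 + 4 ≈ 0.0000.

1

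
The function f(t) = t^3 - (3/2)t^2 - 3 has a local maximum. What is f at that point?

f'(t) = 3t^2 - 3t = 0 at t = 0, 1.
Since f''(t) = 6t - 3, we get f''(0) = -3 < 0 ⇒ local maximum; f''(1) = 3 > 0 ⇒ local minimum.
The local maximum is f(0) = -3.

-3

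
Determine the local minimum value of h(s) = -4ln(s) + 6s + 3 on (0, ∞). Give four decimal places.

8.6219

h'(s) = -4/s + 6 = 0 gives s = 2/3.
h''(s) = 4/s², which is positive for s > 0, so this is a local minimum.
h(2/3) = -4·ln(2/3) + 4 + 3 ≈ 8.6219.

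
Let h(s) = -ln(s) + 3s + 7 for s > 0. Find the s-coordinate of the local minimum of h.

1/3

h'(s) = -1/s + 3 = 0 gives s = 1/3.
h''(s) = 1/s², which is positive for s > 0, so this is a local minimum.
h(1/3) = -1·ln(1/3) + 1 + 7 ≈ 9.0986.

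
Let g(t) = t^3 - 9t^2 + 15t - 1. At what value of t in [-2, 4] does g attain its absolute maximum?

1

Differentiating, g'(t) = 3t^2 - 18t + 15; whose only zero in [-2, 4] is t = 1.
Evaluating at the critical points and endpoints: g(-2) = -75, g(1) = 6, g(4) = -21.
Hence the absolute maximum is 6 at t = 1.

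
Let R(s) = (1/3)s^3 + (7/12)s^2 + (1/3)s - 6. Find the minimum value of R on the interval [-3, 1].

-43/4

Differentiating, R'(s) = s^2 + (7/6)s + 1/3; which vanishes at s = -2/3 and s = -1/2.
Candidates: R(-3) = -43/4; R(-2/3) = -491/81; R(-1/2) = -97/16; R(1) = -19/4.
So the minimum is R(-3) = -43/4.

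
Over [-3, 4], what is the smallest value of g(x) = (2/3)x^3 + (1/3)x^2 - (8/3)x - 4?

-11

The derivative is 2x^2 + (2/3)x - 8/3, which vanishes at x = -4/3 and x = 1.
Candidates: g(-3) = -11; g(-4/3) = -116/81; g(1) = -17/3; g(4) = 100/3.
The minimum over the interval is -11, attained at x = -3.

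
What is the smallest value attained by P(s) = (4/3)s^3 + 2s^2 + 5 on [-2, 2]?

7/3

Differentiating, P'(s) = 4s^2 + 4s; which vanishes at s = -1 and s = 0.
Candidates: P(-2) = 7/3, P(-1) = 17/3, P(0) = 5, P(2) = 71/3.
So the minimum is P(-2) = 7/3.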